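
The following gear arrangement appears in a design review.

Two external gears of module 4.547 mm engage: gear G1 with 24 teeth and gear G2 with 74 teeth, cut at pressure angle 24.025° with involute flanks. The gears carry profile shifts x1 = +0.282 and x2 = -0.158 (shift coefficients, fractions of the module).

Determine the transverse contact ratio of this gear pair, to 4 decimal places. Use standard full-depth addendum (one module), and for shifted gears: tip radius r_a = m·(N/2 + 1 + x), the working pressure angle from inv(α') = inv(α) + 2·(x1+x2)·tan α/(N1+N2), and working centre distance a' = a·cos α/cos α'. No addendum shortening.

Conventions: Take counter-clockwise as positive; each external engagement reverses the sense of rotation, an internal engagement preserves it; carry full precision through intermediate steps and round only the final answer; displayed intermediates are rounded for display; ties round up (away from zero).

1.4913

recognized (one external pair, fixed centres): single-mesh tooth geometry, m = 4.547, N1 = 24, N2 = 74
base radii: r_b1 = 49.837006, r_b2 = 153.664102
tip radii: r_a1 = 60.393254, r_a2 = 172.067574
inv(α') = inv(24.025°) + 2·(+0.282-0.158)·tan α/(24+74) = 0.02756428  ⇒  α' = 24.34543°
a' = a·cos α / cos α' = 222.8030·cos 24.025°/cos 24.34543° = 223.363306
action lengths: √(r_a1²−r_b1²) = 34.111845, √(r_a2²−r_b2²) = 77.424762
base pitch p_b = π·m·cos α = 13.047298
CR = (34.111845 + 77.424762 − 223.363306·sin 24.34543°)/13.047298 = 1.491345
contact ratio ≈ 1.4913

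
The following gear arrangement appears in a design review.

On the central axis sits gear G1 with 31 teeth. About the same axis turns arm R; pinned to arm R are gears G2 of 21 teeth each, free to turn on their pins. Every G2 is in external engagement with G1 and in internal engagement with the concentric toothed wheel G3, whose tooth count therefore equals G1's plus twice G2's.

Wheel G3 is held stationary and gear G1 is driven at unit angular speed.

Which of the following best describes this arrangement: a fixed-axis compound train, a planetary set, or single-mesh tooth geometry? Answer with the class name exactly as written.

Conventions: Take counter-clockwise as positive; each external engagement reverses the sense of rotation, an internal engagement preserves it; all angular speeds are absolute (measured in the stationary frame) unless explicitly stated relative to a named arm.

topology: planetary set — G1 31T / G2 21T / G3 73T, arm = carrier (Willis)
classification: planetary set

planetary set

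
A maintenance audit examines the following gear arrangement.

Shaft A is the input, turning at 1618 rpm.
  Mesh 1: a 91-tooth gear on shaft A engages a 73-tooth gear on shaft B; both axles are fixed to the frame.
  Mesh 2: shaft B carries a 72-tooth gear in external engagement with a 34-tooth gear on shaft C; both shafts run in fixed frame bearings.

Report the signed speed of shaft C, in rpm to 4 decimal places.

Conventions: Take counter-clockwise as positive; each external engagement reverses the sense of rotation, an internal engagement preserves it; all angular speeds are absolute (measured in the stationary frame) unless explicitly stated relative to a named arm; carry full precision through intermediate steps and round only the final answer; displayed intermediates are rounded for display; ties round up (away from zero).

class = fixed-axis compound train [2 meshes; 2 ratios multiply, 2 sense flips]
mesh 1 [91T→73T]: ω = 1618.0000×91/73 = 2016.9589 rpm, sense flips to −
mesh 2 [72T→34T]: ω = 2016.9589×72/34 = 4271.2071 rpm, sense flips to +
signed output speed = +4271.2071 rpm

+4271.2071 rpm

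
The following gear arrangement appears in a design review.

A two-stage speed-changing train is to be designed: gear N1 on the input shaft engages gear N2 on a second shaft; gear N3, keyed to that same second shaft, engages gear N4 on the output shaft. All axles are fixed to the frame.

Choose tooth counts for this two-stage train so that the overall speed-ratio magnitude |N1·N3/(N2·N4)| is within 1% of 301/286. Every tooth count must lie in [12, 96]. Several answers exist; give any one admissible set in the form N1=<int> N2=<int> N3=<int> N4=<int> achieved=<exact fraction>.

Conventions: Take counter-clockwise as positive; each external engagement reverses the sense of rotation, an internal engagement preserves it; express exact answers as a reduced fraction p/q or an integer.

class = fixed-axis compound train [2-stage, 301/286 wanted]
target = 301/286 in lowest terms: an exact hit needs N1·N3 = k·301 and N2·N4 = k·286 for one integer k, every count in [12, 96]; additionally prefer no 1:1 stage (N1 ≠ N2, N3 ≠ N4)
k = 1: no 1:1-free in-range split of k·301 and k·286 into factor pairs; take k = 2
k = 2: N1·N3 = 602 = 14·43, N2·N4 = 572 = 13·44
achieved = 14·43/(13·44) = 301/286; |achieved − target| = 0 ≤ 301/28600 ✓

N1=14 N2=13 N3=43 N4=44 achieved=301/286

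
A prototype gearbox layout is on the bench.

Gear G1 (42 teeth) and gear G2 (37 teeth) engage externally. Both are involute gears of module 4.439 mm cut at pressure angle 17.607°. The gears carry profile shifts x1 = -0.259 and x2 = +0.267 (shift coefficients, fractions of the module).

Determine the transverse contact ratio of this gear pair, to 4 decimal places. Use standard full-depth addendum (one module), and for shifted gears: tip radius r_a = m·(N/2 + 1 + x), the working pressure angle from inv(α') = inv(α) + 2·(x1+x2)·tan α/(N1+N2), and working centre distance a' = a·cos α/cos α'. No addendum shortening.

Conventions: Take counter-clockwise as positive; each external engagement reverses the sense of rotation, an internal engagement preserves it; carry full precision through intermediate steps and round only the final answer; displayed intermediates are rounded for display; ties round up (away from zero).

class = single-mesh tooth geometry [involute pair 42T × 37T, m = 4.439]
base radii: r_b1 = 88.852037, r_b2 = 78.274413
tip radii: r_a1 = 96.508299, r_a2 = 87.745713
inv(α') = inv(17.607°) + 2·(-0.259+0.267)·tan α/(42+37) = 0.01011731  ⇒  α' = 17.64348°
a' = a·cos α / cos α' = 175.3405·cos 17.607°/cos 17.64348° = 175.375976
action lengths: √(r_a1²−r_b1²) = 37.671838, √(r_a2²−r_b2²) = 39.653832
base pitch p_b = π·m·cos α = 13.292234
CR = (37.671838 + 39.653832 − 175.375976·sin 17.64348°)/13.292234 = 1.818385
contact ratio ≈ 1.8184

1.8184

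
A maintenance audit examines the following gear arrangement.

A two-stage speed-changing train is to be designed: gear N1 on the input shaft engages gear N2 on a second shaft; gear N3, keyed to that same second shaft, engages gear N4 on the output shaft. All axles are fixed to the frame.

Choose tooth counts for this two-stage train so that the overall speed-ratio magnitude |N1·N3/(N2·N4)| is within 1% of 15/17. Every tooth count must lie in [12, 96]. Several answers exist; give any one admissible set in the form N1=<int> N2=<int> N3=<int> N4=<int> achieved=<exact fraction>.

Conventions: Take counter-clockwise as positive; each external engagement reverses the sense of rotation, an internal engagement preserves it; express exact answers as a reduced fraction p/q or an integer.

N1=12 N2=17 N3=15 N4=12 achieved=15/17

topology: fixed-axis compound train — 2 stages, target 15/17
target = 15/17 in lowest terms: an exact hit needs N1·N3 = k·15 and N2·N4 = k·17 for one integer k, every count in [12, 96]; additionally prefer no 1:1 stage (N1 ≠ N2, N3 ≠ N4)
k = 1…11: no 1:1-free in-range split of k·15 and k·17 into factor pairs; take k = 12
k = 12: N1·N3 = 180 = 12·15, N2·N4 = 204 = 17·12
achieved = 12·15/(17·12) = 15/17; |achieved − target| = 0 ≤ 3/340 ✓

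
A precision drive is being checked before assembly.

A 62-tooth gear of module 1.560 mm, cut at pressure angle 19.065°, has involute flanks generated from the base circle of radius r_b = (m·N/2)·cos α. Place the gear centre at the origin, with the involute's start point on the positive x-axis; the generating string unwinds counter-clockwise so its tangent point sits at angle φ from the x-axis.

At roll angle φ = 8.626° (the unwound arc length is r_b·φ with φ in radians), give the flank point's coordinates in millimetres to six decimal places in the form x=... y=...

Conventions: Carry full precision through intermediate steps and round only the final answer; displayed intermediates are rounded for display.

x=46.222456 y=0.051873

recognized (one wheel, involute flank): single-mesh tooth geometry, m = 1.560, N = 62
pitch radius r_p = m·N/2 = 1.560·62/2 = 48.360000
base radius r_b = r_p·cos α = 48.360000·cos 19.065° = 45.707387
roll angle φ = 8.626° = 0.15055210 rad
x = r_b·(cos φ + φ·sin φ) = 46.222456
y = r_b·(sin φ − φ·cos φ) = 0.051873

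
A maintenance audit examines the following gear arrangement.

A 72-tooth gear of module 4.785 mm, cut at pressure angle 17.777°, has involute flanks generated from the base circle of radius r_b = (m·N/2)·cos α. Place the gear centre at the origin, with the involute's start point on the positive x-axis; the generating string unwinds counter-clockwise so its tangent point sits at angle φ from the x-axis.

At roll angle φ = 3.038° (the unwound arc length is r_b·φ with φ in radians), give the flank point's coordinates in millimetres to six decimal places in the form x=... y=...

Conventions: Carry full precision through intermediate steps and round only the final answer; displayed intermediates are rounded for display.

x=164.265361 y=0.008149

single-mesh involute tooth geometry (72T wheel at module 4.785)
pitch radius r_p = m·N/2 = 4.785·72/2 = 172.260000
base radius r_b = r_p·cos α = 172.260000·cos 17.777° = 164.034935
roll angle φ = 3.038° = 0.05302310 rad
x = r_b·(cos φ + φ·sin φ) = 164.265361
y = r_b·(sin φ − φ·cos φ) = 0.008149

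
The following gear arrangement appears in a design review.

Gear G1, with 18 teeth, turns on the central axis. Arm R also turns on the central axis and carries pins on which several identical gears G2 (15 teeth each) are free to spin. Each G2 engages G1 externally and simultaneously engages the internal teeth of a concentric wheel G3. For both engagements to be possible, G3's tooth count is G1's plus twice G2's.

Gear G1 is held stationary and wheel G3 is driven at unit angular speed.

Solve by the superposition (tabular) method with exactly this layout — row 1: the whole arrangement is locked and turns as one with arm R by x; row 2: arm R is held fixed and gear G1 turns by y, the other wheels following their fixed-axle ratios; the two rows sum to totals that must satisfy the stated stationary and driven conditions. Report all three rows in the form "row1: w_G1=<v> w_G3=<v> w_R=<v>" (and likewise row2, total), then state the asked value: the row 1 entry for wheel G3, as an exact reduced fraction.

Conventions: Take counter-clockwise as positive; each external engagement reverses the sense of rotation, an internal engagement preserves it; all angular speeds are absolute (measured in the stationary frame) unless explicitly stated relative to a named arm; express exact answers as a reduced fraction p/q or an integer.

row1: w_G1=8/11 w_G3=8/11 w_R=8/11
row2: w_G1=-8/11 w_G3=3/11 w_R=0
total: w_G1=0 w_G3=1 w_R=8/11
asked value: 8/11

recognized (axles ride arm R): planetary set, 18/15/48 teeth
row 1: whole set turns with the arm by x
row 2 — arm fixed, fixed-axis ratios: sun y, ring −(18/48)·y, arm 0
boundary: total ω_sun = x + y = 0 and total ω_ring = x − (18/48)·y = 1  ⇒  y = -8/11, x = 8/11
row 2 ring = −(18/48)·(-8/11) = 3/11
totals (row 1 + row 2): sun 8/11 + (-8/11) = 0, ring 8/11 + 3/11 = 1, arm 8/11 + 0 = 8/11
asked cell (row1, ring) = 8/11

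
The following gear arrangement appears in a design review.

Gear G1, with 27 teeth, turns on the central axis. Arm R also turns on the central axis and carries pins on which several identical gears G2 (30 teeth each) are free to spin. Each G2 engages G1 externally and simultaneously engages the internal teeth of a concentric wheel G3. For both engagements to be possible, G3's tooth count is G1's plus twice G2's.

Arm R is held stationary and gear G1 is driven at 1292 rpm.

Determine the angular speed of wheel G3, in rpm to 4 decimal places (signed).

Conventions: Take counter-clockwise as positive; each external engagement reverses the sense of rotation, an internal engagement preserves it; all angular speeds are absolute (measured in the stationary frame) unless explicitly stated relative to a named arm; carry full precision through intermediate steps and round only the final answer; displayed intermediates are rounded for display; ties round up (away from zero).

topology: planetary set — G1 27T / G2 30T / G3 87T, arm = carrier (Willis)
normalise by the input: solve with ω_sun = 1, then scale by 1292 rpm
ring teeth: 27 + 2·30 = 87
27(ω_sun−ω_arm) = −87(ω_ring−ω_arm),  ω_arm = 0, ω_sun = 1
ω_ring = 0 − (27/87)(1−0) = -9/29
scale: ω_ring = -9/29 × 1292 rpm = -400.9655 rpm

-400.9655 rpm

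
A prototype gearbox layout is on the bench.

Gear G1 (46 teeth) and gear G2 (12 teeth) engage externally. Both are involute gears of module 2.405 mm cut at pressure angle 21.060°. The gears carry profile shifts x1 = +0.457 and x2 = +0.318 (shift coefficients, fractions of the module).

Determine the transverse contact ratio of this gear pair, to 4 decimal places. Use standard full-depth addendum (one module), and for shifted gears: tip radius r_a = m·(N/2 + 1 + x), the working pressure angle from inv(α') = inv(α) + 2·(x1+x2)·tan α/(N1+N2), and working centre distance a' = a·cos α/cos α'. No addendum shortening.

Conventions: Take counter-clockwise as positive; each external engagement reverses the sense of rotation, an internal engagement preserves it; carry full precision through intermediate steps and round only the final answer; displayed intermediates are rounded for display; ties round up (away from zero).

1.4172

single-mesh involute tooth geometry (46T engaging 12T at module 2.405)
base radii: r_b1 = 51.620214, r_b2 = 13.466143
tip radii: r_a1 = 58.819085, r_a2 = 17.599790
inv(α') = inv(21.060°) + 2·(+0.457+0.318)·tan α/(46+12) = 0.02779024  ⇒  α' = 24.40848°
a' = a·cos α / cos α' = 69.7450·cos 21.060°/cos 24.40848° = 71.474574
action lengths: √(r_a1²−r_b1²) = 28.196422, √(r_a2²−r_b2²) = 11.332061
base pitch p_b = π·m·cos α = 7.050856
CR = (28.196422 + 11.332061 − 71.474574·sin 24.40848°)/7.050856 = 1.417188
contact ratio ≈ 1.4172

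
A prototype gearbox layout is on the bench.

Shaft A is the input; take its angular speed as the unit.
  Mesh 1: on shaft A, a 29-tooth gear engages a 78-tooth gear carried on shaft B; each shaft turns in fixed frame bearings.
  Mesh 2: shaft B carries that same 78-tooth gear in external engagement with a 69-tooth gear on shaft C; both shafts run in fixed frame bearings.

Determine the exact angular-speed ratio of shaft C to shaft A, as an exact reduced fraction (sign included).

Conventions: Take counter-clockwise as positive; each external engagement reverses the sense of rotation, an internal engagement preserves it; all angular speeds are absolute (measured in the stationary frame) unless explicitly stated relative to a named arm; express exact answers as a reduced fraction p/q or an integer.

29/69

class = fixed-axis compound train [2 meshes; 2 ratios multiply, 2 sense flips]
mesh 1 [29T→78T]: running ratio 29/78, sense −
mesh 2 [78T→69T]: running ratio 29/69, sense +
ω_out/ω_in = 29/69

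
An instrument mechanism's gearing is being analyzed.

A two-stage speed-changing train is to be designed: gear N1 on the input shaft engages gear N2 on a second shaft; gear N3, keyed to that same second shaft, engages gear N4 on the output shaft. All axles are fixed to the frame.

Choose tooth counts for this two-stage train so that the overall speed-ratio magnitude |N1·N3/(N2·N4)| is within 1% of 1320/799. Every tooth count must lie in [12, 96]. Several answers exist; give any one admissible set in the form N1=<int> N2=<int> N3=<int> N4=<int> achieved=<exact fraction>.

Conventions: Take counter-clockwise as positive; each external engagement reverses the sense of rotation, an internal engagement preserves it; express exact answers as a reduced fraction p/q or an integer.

N1=15 N2=17 N3=88 N4=47 achieved=1320/799

design class (target 1320/799): fixed-axis compound train
target = 1320/799 in lowest terms: an exact hit needs N1·N3 = k·1320 and N2·N4 = k·799 for one integer k, every count in [12, 96]; additionally prefer no 1:1 stage (N1 ≠ N2, N3 ≠ N4)
k = 1: N1·N3 = 1320 = 15·88, N2·N4 = 799 = 17·47
achieved = 15·88/(17·47) = 1320/799; |achieved − target| = 0 ≤ 66/3995 ✓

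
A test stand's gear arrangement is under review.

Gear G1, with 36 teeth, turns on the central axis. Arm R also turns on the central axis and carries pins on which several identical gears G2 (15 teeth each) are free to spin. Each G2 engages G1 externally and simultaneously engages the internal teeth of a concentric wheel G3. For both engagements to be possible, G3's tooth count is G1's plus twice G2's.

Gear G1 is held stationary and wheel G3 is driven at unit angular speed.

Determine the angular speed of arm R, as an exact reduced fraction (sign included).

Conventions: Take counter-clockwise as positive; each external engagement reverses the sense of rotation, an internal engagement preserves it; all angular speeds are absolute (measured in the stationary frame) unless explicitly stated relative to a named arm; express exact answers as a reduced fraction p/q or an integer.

11/17

topology: planetary set — G1 36T / G2 15T / G3 66T, arm = carrier (Willis)
ring teeth: 36 + 2·15 = 66
36(ω_sun−ω_arm) = −66(ω_ring−ω_arm),  ω_sun = 0, ω_ring = 1
36(0−ω_arm) = −66(1−ω_arm)  ⇒  102·ω_arm = 66  ⇒  ω_arm = 11/17
exact speed ratio = 11/17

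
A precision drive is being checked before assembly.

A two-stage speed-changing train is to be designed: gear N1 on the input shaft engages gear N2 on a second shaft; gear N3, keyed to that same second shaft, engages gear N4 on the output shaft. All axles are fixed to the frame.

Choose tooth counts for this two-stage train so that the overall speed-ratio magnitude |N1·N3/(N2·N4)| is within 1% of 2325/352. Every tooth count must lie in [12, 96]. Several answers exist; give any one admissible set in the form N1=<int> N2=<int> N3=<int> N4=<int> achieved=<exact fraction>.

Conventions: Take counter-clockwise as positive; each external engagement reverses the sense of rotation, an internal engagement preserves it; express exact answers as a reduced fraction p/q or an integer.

2-stage fixed-axis compound train for ratio 2325/352
target = 2325/352 in lowest terms: an exact hit needs N1·N3 = k·2325 and N2·N4 = k·352 for one integer k, every count in [12, 96]; additionally prefer no 1:1 stage (N1 ≠ N2, N3 ≠ N4)
k = 1: N1·N3 = 2325 = 25·93, N2·N4 = 352 = 16·22
achieved = 25·93/(16·22) = 2325/352; |achieved − target| = 0 ≤ 93/1408 ✓

N1=25 N2=16 N3=93 N4=22 achieved=2325/352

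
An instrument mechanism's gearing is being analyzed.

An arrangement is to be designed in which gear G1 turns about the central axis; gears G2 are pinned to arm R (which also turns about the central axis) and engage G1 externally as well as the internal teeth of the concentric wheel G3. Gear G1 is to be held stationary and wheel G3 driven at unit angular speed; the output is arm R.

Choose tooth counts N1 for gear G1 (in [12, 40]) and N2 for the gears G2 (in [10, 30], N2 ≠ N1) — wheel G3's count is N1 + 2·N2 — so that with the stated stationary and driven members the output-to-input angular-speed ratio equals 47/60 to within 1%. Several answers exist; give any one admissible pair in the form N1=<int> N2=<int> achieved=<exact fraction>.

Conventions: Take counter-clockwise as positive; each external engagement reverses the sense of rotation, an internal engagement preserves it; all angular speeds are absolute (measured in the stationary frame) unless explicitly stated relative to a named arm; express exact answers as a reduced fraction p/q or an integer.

N1=13 N2=17 achieved=47/60

topology: planetary set — design target 47/60, arm = carrier (Willis)
Willis with ω_sun = 0: ω_arm/ω_ring = N3/(N1+N3); set equal to 47/60  ⇒  N3/N1 = (47/60)/(1 − 47/60) = 47/13
N3 = N1 + 2·N2  ⇒  N2/N1 = (N3/N1 − 1)/2 = (47/13 − 1)/2 = 17/13
smallest multiple with N1 ≥ 12 and N2 ≥ 10: k = 1  ⇒  N1 = 1·13 = 13, N2 = 1·17 = 17 (N1 ≤ 40, N2 ≤ 30, N2 ≠ N1 ✓), N3 = 13 + 2·17 = 47
check: N3/(N1+N3) with N1 = 13, N3 = 47 gives 47/60; |achieved − target| = 0 ≤ 47/6000 ✓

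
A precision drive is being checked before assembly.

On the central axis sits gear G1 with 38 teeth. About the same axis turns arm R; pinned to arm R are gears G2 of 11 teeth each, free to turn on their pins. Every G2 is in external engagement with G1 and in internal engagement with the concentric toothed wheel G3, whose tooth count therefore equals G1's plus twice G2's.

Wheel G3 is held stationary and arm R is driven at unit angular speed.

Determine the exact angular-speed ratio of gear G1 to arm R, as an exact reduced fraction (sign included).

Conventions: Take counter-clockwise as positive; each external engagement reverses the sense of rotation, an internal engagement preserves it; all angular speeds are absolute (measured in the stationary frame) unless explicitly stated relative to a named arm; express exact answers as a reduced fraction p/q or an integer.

49/19

recognized (axles ride arm R): planetary set, 38/11/60 teeth
ring teeth: 38 + 2·11 = 60
38(ω_sun−ω_arm) = −60(ω_ring−ω_arm),  ω_ring = 0, ω_arm = 1
ω_sun = 1 − (60/38)(0−1) = 49/19
ω_out/ω_in = 49/19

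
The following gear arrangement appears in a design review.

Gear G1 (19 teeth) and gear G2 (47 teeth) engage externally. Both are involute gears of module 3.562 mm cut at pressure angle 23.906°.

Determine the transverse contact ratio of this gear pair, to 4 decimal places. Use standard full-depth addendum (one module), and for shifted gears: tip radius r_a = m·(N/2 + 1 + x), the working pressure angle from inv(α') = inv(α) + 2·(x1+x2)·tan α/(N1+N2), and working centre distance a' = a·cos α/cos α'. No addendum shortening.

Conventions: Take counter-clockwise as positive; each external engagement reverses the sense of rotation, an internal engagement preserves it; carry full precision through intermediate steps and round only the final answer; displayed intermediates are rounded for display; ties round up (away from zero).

class = single-mesh tooth geometry [involute pair 19T × 47T, m = 3.562]
base radii: r_b1 = 30.936004, r_b2 = 76.525904
tip radii: r_a1 = 37.401000, r_a2 = 87.269000
no profile shift: α' = α, a' = a
action lengths: √(r_a1²−r_b1²) = 21.019003, √(r_a2²−r_b2²) = 41.948354
base pitch p_b = π·m·cos α = 10.230350
CR = (21.019003 + 41.948354 − 117.546000·sin 23.90600°)/10.230350 = 1.498808
contact ratio ≈ 1.4988

1.4988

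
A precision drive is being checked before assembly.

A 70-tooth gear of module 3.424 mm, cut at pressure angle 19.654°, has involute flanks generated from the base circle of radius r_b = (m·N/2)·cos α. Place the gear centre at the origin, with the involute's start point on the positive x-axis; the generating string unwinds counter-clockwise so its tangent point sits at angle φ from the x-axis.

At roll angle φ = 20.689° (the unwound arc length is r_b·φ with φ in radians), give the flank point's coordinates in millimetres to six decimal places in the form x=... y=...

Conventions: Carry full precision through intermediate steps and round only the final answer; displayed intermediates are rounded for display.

x=119.977738 y=1.748193

recognized (one wheel, involute flank): single-mesh tooth geometry, m = 3.424, N = 70
pitch radius r_p = m·N/2 = 3.424·70/2 = 119.840000
base radius r_b = r_p·cos α = 119.840000·cos 19.654° = 112.858227
roll angle φ = 20.689° = 0.36109117 rad
x = r_b·(cos φ + φ·sin φ) = 119.977738
y = r_b·(sin φ − φ·cos φ) = 1.748193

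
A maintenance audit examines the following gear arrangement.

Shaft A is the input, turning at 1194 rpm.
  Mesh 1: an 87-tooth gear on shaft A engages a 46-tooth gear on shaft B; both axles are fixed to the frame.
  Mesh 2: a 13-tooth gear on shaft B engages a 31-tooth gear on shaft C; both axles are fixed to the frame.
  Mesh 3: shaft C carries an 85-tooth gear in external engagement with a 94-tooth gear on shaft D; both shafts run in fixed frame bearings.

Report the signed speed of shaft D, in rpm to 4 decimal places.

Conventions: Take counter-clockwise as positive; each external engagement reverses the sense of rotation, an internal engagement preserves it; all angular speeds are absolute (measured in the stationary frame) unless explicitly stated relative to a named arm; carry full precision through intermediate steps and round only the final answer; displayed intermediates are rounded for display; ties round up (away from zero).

-856.3247 rpm

topology: fixed-axis compound train — 3 meshes, A→D
mesh 1 [87T→46T]: ω = 1194.0000×87/46 = 2258.2174 rpm, sense flips to −
mesh 2 [13T→31T]: ω = 2258.2174×13/31 = 946.9944 rpm, sense flips to +
mesh 3 [85T→94T]: ω = 946.9944×85/94 = 856.3247 rpm, sense flips to −
signed output speed = -856.3247 rpm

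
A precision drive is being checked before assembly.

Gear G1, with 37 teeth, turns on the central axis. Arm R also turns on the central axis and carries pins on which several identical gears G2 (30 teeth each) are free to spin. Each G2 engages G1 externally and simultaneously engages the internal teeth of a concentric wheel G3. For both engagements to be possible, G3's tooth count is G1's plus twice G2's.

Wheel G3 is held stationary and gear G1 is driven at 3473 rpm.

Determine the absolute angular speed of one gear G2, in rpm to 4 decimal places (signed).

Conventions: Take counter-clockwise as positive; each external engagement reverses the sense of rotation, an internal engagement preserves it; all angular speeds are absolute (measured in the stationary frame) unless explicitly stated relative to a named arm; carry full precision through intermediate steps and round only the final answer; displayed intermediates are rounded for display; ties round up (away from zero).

topology: planetary set — G1 37T / G2 30T / G3 97T, arm = carrier (Willis)
normalise by the input: solve with ω_sun = 1, then scale by 3473 rpm
ring teeth: 37 + 2·30 = 97
37(ω_sun−ω_arm) = −97(ω_ring−ω_arm),  ω_ring = 0, ω_sun = 1
37(1−ω_arm) = −97(0−ω_arm)  ⇒  134·ω_arm = 37  ⇒  ω_arm = 37/134
sun–planet mesh: 37·(1−37/134) = −30·(ω_p−ω_arm)  ⇒  ω_p−ω_arm = -3589/4020
ω_p = 37/134 − 3589/4020 = -37/60
scale: ω_p = -37/60 × 3473 rpm = -2141.6833 rpm

-2141.6833 rpm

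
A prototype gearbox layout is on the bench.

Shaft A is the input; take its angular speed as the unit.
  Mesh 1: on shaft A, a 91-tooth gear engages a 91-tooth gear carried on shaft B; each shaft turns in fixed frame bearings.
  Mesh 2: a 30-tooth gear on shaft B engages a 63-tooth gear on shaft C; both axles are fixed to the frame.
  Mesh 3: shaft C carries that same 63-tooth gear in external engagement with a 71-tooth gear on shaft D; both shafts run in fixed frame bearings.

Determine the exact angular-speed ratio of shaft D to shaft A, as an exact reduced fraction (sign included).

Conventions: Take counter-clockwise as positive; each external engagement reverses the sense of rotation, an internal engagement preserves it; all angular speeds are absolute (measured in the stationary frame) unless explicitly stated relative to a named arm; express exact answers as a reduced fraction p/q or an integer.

-30/71

class = fixed-axis compound train [3 meshes; 3 ratios multiply, 3 sense flips]
mesh 1 [91T→91T]: running ratio 1, sense −
mesh 2 [30T→63T]: running ratio 10/21, sense +
mesh 3 [63T→71T]: running ratio 30/71, sense −
ω_out/ω_in = -30/71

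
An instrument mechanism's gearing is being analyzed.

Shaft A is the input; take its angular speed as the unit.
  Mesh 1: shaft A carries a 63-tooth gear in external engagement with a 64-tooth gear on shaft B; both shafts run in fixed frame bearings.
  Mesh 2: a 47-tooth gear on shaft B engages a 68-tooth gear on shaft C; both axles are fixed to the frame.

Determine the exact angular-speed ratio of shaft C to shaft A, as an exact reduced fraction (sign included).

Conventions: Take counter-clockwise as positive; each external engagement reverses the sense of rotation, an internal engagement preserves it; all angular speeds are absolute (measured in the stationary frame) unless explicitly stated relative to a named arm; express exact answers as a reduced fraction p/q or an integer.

2961/4352

class = fixed-axis compound train [2 meshes; 2 ratios multiply, 2 sense flips]
mesh 1 [63T→64T]: running ratio 63/64, sense −
mesh 2 [47T→68T]: running ratio 2961/4352, sense +
ω_out/ω_in = 2961/4352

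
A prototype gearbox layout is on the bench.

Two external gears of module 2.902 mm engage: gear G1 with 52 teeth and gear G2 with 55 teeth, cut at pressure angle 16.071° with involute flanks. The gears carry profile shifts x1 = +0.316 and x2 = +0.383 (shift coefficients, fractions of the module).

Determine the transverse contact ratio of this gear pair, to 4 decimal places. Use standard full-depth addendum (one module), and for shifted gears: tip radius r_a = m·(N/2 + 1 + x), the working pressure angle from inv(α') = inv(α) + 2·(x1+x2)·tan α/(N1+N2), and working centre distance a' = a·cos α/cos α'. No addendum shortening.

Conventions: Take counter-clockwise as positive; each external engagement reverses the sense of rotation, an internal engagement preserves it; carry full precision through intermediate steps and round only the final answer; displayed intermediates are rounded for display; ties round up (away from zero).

1.8823

class = single-mesh tooth geometry [involute pair 52T × 55T, m = 2.902]
base radii: r_b1 = 72.503290, r_b2 = 76.686172
tip radii: r_a1 = 79.271032, r_a2 = 83.818466
inv(α') = inv(16.071°) + 2·(+0.316+0.383)·tan α/(52+55) = 0.01135905  ⇒  α' = 18.31880°
a' = a·cos α / cos α' = 155.2570·cos 16.071°/cos 18.31880° = 157.153629
action lengths: √(r_a1²−r_b1²) = 32.049484, √(r_a2²−r_b2²) = 33.834394
base pitch p_b = π·m·cos α = 8.760608
CR = (32.049484 + 33.834394 − 157.153629·sin 18.31880°)/8.760608 = 1.882276
contact ratio ≈ 1.8823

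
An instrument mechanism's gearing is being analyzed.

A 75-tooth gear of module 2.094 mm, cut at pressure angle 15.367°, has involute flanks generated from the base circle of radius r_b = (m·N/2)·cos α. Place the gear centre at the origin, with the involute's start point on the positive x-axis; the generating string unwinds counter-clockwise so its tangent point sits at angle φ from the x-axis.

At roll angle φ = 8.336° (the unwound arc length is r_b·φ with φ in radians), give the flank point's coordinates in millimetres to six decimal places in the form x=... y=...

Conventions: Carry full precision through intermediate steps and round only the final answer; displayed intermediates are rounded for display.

recognized (one wheel, involute flank): single-mesh tooth geometry, m = 2.094, N = 75
pitch radius r_p = m·N/2 = 2.094·75/2 = 78.525000
base radius r_b = r_p·cos α = 78.525000·cos 15.367° = 75.717589
roll angle φ = 8.336° = 0.14549065 rad
x = r_b·(cos φ + φ·sin φ) = 76.514731
y = r_b·(sin φ − φ·cos φ) = 0.077564

x=76.514731 y=0.077564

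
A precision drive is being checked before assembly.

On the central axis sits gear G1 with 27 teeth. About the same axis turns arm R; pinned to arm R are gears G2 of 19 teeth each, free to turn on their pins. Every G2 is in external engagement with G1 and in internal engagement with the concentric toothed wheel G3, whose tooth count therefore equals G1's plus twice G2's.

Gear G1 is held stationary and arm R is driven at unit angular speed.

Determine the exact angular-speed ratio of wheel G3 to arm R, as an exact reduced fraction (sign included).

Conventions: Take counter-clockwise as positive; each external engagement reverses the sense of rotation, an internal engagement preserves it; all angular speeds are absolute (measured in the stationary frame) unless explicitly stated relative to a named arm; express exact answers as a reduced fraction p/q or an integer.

planetary set (27T centre, 19T on arm, 65T internal) — Willis relation
ring teeth: 27 + 2·19 = 65
27(ω_sun−ω_arm) = −65(ω_ring−ω_arm),  ω_sun = 0, ω_arm = 1
ω_ring = 1 − (27/65)(0−1) = 92/65
ω_out/ω_in = 92/65

92/65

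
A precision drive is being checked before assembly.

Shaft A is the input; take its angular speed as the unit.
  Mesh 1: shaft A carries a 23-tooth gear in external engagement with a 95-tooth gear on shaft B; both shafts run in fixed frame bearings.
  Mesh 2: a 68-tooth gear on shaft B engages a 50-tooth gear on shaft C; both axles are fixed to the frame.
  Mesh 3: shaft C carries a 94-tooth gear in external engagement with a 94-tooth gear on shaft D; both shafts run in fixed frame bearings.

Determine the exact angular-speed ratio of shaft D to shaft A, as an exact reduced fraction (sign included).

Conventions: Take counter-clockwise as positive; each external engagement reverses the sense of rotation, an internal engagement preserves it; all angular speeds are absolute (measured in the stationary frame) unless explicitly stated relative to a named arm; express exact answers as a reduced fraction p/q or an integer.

-782/2375

class = fixed-axis compound train [3 meshes; 3 ratios multiply, 3 sense flips]
mesh 1 [23T→95T]: running ratio 23/95, sense −
mesh 2 [68T→50T]: running ratio 782/2375, sense +
mesh 3 [94T→94T]: running ratio 782/2375, sense −
ω_out/ω_in = -782/2375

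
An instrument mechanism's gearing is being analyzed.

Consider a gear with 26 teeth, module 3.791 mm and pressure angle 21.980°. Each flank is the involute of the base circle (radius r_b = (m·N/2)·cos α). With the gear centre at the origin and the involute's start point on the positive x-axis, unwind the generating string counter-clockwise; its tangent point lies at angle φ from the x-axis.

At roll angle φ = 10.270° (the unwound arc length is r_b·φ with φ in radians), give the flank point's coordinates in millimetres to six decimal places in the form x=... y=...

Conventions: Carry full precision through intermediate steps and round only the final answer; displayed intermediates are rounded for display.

single-mesh involute tooth geometry (26T wheel at module 3.791)
pitch radius r_p = m·N/2 = 3.791·26/2 = 49.283000
base radius r_b = r_p·cos α = 49.283000·cos 21.980° = 45.700843
roll angle φ = 10.270° = 0.17924531 rad
x = r_b·(cos φ + φ·sin φ) = 46.429116
y = r_b·(sin φ − φ·cos φ) = 0.087448

x=46.429116 y=0.087448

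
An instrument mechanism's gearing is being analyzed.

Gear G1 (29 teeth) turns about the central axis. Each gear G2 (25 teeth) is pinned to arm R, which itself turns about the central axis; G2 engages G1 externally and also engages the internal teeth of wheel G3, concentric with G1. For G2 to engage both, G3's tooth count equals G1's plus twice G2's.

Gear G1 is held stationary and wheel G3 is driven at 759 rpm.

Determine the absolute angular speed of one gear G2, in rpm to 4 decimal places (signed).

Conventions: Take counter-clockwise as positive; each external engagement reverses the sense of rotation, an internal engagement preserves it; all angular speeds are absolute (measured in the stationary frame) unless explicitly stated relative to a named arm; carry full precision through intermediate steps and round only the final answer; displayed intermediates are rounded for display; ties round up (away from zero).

class = planetary set [G3 = 29+2·25 = 79; Willis about the carrier]
normalise by the input: solve with ω_ring = 1, then scale by 759 rpm
ring teeth: 29 + 2·25 = 79
29(ω_sun−ω_arm) = −79(ω_ring−ω_arm),  ω_sun = 0, ω_ring = 1
29(0−ω_arm) = −79(1−ω_arm)  ⇒  108·ω_arm = 79  ⇒  ω_arm = 79/108
sun–planet mesh: 29·(0−79/108) = −25·(ω_p−ω_arm)  ⇒  ω_p−ω_arm = 2291/2700
ω_p = 79/108 + 2291/2700 = 79/50
scale: ω_p = 79/50 × 759 rpm = +1199.2200 rpm

+1199.2200 rpm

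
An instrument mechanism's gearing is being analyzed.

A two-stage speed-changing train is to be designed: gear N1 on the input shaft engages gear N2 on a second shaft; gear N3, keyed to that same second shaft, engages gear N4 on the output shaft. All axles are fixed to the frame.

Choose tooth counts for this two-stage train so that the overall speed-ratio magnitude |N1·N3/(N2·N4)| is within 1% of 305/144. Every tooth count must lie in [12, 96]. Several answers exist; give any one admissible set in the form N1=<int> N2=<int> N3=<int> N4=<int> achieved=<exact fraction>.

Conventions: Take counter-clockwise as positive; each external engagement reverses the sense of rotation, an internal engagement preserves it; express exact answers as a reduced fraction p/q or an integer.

2-stage fixed-axis compound train for ratio 305/144
target = 305/144 in lowest terms: an exact hit needs N1·N3 = k·305 and N2·N4 = k·144 for one integer k, every count in [12, 96]; additionally prefer no 1:1 stage (N1 ≠ N2, N3 ≠ N4)
k = 1…2: no 1:1-free in-range split of k·305 and k·144 into factor pairs; take k = 3
k = 3: N1·N3 = 915 = 15·61, N2·N4 = 432 = 12·36
achieved = 15·61/(12·36) = 305/144; |achieved − target| = 0 ≤ 61/2880 ✓

N1=15 N2=12 N3=61 N4=36 achieved=305/144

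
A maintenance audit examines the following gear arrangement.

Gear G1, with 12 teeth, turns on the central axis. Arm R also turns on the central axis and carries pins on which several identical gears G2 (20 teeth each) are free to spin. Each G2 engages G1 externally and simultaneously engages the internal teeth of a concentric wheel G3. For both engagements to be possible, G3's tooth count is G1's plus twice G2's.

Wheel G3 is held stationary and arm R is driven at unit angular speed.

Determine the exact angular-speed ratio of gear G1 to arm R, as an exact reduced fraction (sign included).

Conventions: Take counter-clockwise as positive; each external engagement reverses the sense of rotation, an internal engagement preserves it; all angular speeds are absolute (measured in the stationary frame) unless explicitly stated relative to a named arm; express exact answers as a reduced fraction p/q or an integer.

class = planetary set [G3 = 12+2·20 = 52; Willis about the carrier]
ring teeth: 12 + 2·20 = 52
12(ω_sun−ω_arm) = −52(ω_ring−ω_arm),  ω_ring = 0, ω_arm = 1
ω_sun = 1 − (52/12)(0−1) = 16/3
ω_out/ω_in = 16/3

16/3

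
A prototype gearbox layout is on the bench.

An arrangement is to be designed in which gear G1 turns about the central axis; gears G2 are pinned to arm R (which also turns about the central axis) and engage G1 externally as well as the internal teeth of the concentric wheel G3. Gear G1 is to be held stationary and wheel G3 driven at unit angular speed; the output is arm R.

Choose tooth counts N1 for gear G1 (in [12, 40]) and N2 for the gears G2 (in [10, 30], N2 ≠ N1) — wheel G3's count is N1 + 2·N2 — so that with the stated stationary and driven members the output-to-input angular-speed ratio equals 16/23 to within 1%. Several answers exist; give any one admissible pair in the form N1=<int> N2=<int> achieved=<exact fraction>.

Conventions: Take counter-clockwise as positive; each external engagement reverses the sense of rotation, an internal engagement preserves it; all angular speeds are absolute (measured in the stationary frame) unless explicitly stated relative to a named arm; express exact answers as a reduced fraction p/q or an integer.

planetary set to be sized for 16/23 (Willis relation)
Willis with ω_sun = 0: ω_arm/ω_ring = N3/(N1+N3); set equal to 16/23  ⇒  N3/N1 = (16/23)/(1 − 16/23) = 16/7
N3 = N1 + 2·N2  ⇒  N2/N1 = (N3/N1 − 1)/2 = (16/7 − 1)/2 = 9/14
smallest multiple with N1 ≥ 12 and N2 ≥ 10: k = 2  ⇒  N1 = 2·14 = 28, N2 = 2·9 = 18 (N1 ≤ 40, N2 ≤ 30, N2 ≠ N1 ✓), N3 = 28 + 2·18 = 64
check: N3/(N1+N3) with N1 = 28, N3 = 64 gives 16/23; |achieved − target| = 0 ≤ 4/575 ✓

N1=28 N2=18 achieved=16/23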